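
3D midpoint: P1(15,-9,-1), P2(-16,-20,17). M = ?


Mx = (15- 16)/2 = -0.5000
My = (-9- 20)/2 = -14.5000
Mz = (-1+17)/2 = 8.0000

M = (-0.5000, -14.5000, 8.0000)


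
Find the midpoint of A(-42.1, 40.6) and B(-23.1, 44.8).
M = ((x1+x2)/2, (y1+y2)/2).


Mx = (-42.1 - 23.1)/2 = -65.2/2 = -32.6000
My = (40.6 + 44.8)/2 = 85.4/2 = 42.7000

(-32.6000, 42.7000)


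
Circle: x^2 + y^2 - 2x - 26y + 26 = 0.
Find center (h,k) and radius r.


h = -D/2 = 2/2 = 1
k = -E/2 = 26/2 = 13
r^2 = h^2 + k^2 - F = 1 + 169 - 26 = 144
r = 12

Center (1, 13), radius = 12


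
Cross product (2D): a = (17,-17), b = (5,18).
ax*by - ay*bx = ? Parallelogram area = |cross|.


cross = 17*18 + 17*5 = 306 + 85 = 391
Parallelogram area = |391| = 391

cross = 391, parallelogram area = 391


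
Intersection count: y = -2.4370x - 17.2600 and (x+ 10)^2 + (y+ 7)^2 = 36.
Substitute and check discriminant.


Substitute y = -2.4370x - 17.2600: (x+ 10)^2 + (-2.4370x- 17.2600+ 7)^2 = 36
Expand to Ax^2 + Bx + C = 0, where b-k = -10.26
A = 1+m^2 = 6.938969
B = 2(m(b-k) - h) = 2(-2.4370*(-10.26) + 10) = 70.00724
C = h^2 + (b-k)^2 - r^2 = 100 + 105.2676 - 36 = 169.2676
disc = B^2-4AC = 4901.0137 - 4698.1705 = 202.8432
disc > 0

2 intersection points


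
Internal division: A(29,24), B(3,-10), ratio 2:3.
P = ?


Px = (2*3 + 3*29)/5 = 93/5 = 18.6000
Py = (2*(-10) + 3*24)/5 = 52/5 = 10.4000

P = (18.6000, 10.4000)


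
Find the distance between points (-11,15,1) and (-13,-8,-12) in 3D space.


dx=-2, dy=-23, dz=-13
d = sqrt(4+529+169) = sqrt(702) = 26.4953

26.4953


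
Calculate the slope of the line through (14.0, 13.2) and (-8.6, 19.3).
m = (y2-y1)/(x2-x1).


dy = 19.3 - 13.2 = 6.1
dx = -8.6 - 14.0 = -22.6
m = 6.1/(-22.6) = -0.2699

m = -0.2699


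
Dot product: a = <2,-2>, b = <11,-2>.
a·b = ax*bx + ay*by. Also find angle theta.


a·b = 2*11 - 2*(-2) = 22 + 4 = 26
|a| = sqrt(4+4) = 2.8284
|b| = sqrt(121+4) = 11.1803
cos(theta) = 26/(sqrt(8)*sqrt(125)) = 26/sqrt(1000) = 0.822192
theta = arccos(26/sqrt(1000)) = 34.6952 degrees

a·b = 26, theta = 34.6952 deg


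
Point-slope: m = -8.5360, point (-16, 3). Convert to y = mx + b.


y - 3 = -8.5360(x + 16)
y = -8.5360x + 3 + 8.5360*(-16)
y = -8.5360x - 133.5760

y = -8.5360x - 133.5760


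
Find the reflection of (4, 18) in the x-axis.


Reflection rule for x-axis: (x, -y)
(4, 18) -> (4, -18)

(4, -18)


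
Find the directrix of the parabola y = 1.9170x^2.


a = 1.9170
1/(4a) = 0.1304
directrix: y = -0.1304 = -0.1304

y = -0.1304


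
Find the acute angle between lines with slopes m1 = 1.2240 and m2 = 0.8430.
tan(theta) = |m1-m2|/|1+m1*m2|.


m1-m2 = 0.381
1+m1*m2 = 2.031832
tan(theta) = |0.381/2.031832| = 0.187516
theta = arctan(|0.381/2.031832|) = 10.6205 degrees (acute angle)

10.6205 degrees


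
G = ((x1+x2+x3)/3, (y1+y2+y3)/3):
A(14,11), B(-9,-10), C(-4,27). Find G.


Gx = (14- 9- 4)/3 = 1/3 = 0.3333
Gy = (11- 10+27)/3 = 28/3 = 9.3333

G = (0.3333, 9.3333)


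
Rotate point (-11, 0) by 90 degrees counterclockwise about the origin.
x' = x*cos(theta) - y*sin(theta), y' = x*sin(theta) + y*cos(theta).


cos(90) = 0, sin(90) = 1
x' = -11*0 - 0*1 = 0
y' = -11*1 + 0*0 = -11

(0, -11)


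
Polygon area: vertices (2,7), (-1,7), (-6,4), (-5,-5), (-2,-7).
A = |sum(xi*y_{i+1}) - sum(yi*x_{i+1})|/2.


sum(xi*y_{i+1}) = 2*7 - 1*4 - 6*(-5) - 5*(-7) - 2*7 = 61
sum(yi*x_{i+1}) = 7*(-1) + 7*(-6) + 4*(-5) - 5*(-2) - 7*2 = -73
Area = |61 + 73|/2 = 134/2 = 67.0000

67.0000 sq units


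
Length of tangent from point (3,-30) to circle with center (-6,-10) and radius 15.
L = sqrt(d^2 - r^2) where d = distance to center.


d = sqrt((3+ 6)^2 + (-30+ 10)^2) = sqrt(81+400) = 21.9317
L = sqrt(481.0000 - 225) = sqrt(256.0000) = 16.0000

16.0000


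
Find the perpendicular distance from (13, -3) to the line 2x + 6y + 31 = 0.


|2*13 + 6*(-3) + 31| = |39| = 39
sqrt(4 + 36) = sqrt(40) = 6.3246
d = 39/sqrt(40) = 6.1664

6.1664


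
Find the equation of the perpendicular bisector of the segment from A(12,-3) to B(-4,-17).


Midpoint = (4, -10)
Slope of AB = dy/dx = -14/(-16) = 0.8750
Perp slope = -dx/dy = -16/14 = -1.1429
b = My - (perp slope)*Mx = -10 + (-16*4)/(-14) = -10 + 4.5714 = -5.4286

y = -1.1429x - 5.4286


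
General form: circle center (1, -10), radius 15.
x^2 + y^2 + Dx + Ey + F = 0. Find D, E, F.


(x-1)^2 + (y+ 10)^2 = 15^2
D = -2h = -2, E = -2k = 20
F = h^2+k^2-r^2 = 1+100-225 = -124

D = -2, E = 20, F = -124


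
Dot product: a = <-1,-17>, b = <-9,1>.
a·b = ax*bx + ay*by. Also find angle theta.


a·b = -1*(-9) - 17*1 = 9 - 17 = -8
|a| = sqrt(1+289) = 17.0294
|b| = sqrt(81+1) = 9.0554
cos(theta) = -8/(sqrt(290)*sqrt(82)) = -8/sqrt(23780) = -0.051878
theta = arccos(-8/sqrt(23780)) = 92.9737 degrees

a·b = -8, theta = 92.9737 deg


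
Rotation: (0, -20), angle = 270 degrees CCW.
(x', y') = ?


cos(270) = 0, sin(270) = -1
x' = 0*0 + 20*(-1) = -20
y' = 0*(-1) - 20*0 = 0

(-20, 0)


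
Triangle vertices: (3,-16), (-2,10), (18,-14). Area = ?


3*(10+ 14) = 72
-2*(-14+ 16) = -4
18*(-16-10) = -468
sum = -400
Area = |-400|/2 = 200.0000

200.0000 sq units


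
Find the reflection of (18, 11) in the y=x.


Reflection rule for y=x: (y, x)
(18, 11) -> (11, 18)

(11, 18)


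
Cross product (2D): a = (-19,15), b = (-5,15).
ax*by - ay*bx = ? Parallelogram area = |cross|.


cross = -19*15 - 15*(-5) = -285 + 75 = -210
Parallelogram area = |-210| = 210

cross = -210, parallelogram area = 210


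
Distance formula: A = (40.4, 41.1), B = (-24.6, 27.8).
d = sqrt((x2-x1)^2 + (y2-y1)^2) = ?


dx = -24.6 - 40.4 = -65.0
dy = 27.8 - 41.1 = -13.3
d = sqrt(4225.0 + 176.89) = sqrt(4401.89) = 66.3467

66.3467


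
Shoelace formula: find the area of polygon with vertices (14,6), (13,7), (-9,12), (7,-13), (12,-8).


sum(xi*y_{i+1}) = 14*7 + 13*12 - 9*(-13) + 7*(-8) + 12*6 = 387
sum(yi*x_{i+1}) = 6*13 + 7*(-9) + 12*7 - 13*12 - 8*14 = -169
Area = |387 + 169|/2 = 556/2 = 278.0000

278.0000 sq units


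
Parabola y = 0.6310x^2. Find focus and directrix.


a = 0.6310
1/(4a) = 0.3962
Focus = (0, 0.3962)
Directrix: y = -0.3962

Focus = (0, 0.3962), Directrix: y = -0.3962


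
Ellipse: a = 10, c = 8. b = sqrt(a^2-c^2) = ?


b^2 = 10^2 - (8)^2 = 100 - 64 = 36
b = sqrt(36) = 6

b = 6


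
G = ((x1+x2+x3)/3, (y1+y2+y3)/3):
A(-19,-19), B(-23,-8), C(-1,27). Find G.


Gx = (-19- 23- 1)/3 = -43/3 = -14.3333
Gy = (-19- 8+27)/3 = 0/3 = 0

G = (-14.3333, 0)


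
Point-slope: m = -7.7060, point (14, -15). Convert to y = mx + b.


y + 15 = -7.7060(x - 14)
y = -7.7060x - 15 + 7.7060*14
y = -7.7060x + 92.8840

y = -7.7060x + 92.8840


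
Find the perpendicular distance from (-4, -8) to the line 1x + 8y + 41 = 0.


|1*(-4) + 8*(-8) + 41| = |-27| = 27
sqrt(1 + 64) = sqrt(65) = 8.0623
d = 27/sqrt(65) = 3.3489

3.3489


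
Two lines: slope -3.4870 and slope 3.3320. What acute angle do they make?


m1-m2 = -6.819
1+m1*m2 = -10.618684
tan(theta) = |-6.819/(-10.618684)| = 0.642170
theta = arctan(|-6.819/(-10.618684)|) = 32.7074 degrees (acute angle)

32.7074 degrees


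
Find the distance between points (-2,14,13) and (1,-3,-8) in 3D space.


dx=3, dy=-17, dz=-21
d = sqrt(9+289+441) = sqrt(739) = 27.1846

27.1846


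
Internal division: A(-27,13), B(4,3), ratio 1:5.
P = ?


Px = (1*4 + 5*(-27))/6 = -131/6 = -21.8333
Py = (1*3 + 5*13)/6 = 68/6 = 11.3333

P = (-21.8333, 11.3333)


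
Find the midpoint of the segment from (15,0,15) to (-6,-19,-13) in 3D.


Mx = (15- 6)/2 = 4.5000
My = (0- 19)/2 = -9.5000
Mz = (15- 13)/2 = 1.0000

M = (4.5000, -9.5000, 1.0000)


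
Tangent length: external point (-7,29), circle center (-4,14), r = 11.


d = sqrt((-7+ 4)^2 + (29-14)^2) = sqrt(9+225) = 15.2971
L = sqrt(234.0000 - 121) = sqrt(113.0000) = 10.6301

10.6301


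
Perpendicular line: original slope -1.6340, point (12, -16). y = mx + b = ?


Perpendicular slope = -1/m1 = -1/(-1.6340) = 0.6120
b2 = y0 - m2*x0 = -16 + 12/(-1.6340) = -16 - 7.3439 = -23.3439

y = 0.6120x - 23.3439


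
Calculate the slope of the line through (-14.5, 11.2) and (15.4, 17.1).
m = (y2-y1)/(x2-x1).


dy = 17.1 - 11.2 = 5.9
dx = 15.4 + 14.5 = 29.9
m = 5.9/29.9 = 0.1973

m = 0.1973


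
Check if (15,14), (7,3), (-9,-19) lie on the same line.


15*(3+ 19) + 7*(-19-14) - 9*(14-3)
= 330 - 231 - 99 = 0

Yes, collinear (determinant = 0)


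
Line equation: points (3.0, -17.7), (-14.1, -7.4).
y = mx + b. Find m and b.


m = (10.3)/(-17.1) = -0.6023
b = y1 - m*x1 = -17.7 - (10.3*3.0)/(-17.1) = -17.7 + 1.8070 = -15.8930

y = -0.6023x - 15.8930


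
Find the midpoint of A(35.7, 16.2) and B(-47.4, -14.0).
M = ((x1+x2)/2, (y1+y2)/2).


Mx = (35.7 - 47.4)/2 = -11.7/2 = -5.8500
My = (16.2 - 14.0)/2 = 2.2/2 = 1.1000

(-5.8500, 1.1000)


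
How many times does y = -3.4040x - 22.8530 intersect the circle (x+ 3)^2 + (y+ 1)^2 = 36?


Substitute y = -3.4040x - 22.8530: (x+ 3)^2 + (-3.4040x- 22.8530+ 1)^2 = 36
Expand to Ax^2 + Bx + C = 0, where b-k = -21.853
A = 1+m^2 = 12.587216
B = 2(m(b-k) - h) = 2(-3.4040*(-21.853) + 3) = 154.775224
C = h^2 + (b-k)^2 - r^2 = 9 + 477.553609 - 36 = 450.553609
disc = B^2-4AC = 23955.3700 - 22684.8624 = 1270.5076
disc > 0

2 intersection points


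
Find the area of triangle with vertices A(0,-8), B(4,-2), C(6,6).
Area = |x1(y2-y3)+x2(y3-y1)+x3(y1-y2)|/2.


0*(-2-6) = 0
4*(6+ 8) = 56
6*(-8+ 2) = -36
sum = 20
Area = |20|/2 = 10.0000

10.0000 sq units


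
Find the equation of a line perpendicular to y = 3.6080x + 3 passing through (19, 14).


Perpendicular slope = -1/m1 = -1/3.6080 = -0.2772
b2 = y0 - m2*x0 = 14 + 19/3.6080 = 14 + 5.2661 = 19.2661

y = -0.2772x + 19.2661


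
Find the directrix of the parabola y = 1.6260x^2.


a = 1.6260
1/(4a) = 0.1538
directrix: y = -0.1538 = -0.1538

y = -0.1538


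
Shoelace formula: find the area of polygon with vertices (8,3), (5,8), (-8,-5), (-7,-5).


sum(xi*y_{i+1}) = 8*8 + 5*(-5) - 8*(-5) - 7*3 = 58
sum(yi*x_{i+1}) = 3*5 + 8*(-8) - 5*(-7) - 5*8 = -54
Area = |58 + 54|/2 = 112/2 = 56.0000

56.0000 sq units


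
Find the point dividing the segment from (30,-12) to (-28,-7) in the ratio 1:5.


Px = (1*(-28) + 5*30)/6 = 122/6 = 20.3333
Py = (1*(-7) + 5*(-12))/6 = -67/6 = -11.1667

P = (20.3333, -11.1667)


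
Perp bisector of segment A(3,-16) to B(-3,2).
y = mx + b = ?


Midpoint = (0, -7)
Slope of AB = dy/dx = 18/(-6) = -3.0000
Perp slope = -dx/dy = 6/18 = 0.3333
b = My - (perp slope)*Mx = -7 + (-6*0)/18 = -7 + 0 = -7.0000

y = 0.3333x - 7.0000


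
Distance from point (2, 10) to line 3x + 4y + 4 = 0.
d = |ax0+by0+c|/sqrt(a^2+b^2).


|3*2 + 4*10 + 4| = |50| = 50
sqrt(9 + 16) = sqrt(25) = 5.0000
d = 50/sqrt(25) = 10.0000

10.0000


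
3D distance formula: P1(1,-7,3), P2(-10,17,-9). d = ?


dx=-11, dy=24, dz=-12
d = sqrt(121+576+144) = sqrt(841) = 29.0000

29.0000


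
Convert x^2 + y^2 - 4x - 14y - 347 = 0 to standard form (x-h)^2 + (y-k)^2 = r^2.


h = -D/2 = 4/2 = 2
k = -E/2 = 14/2 = 7
r^2 = h^2 + k^2 - F = 4 + 49 + 347 = 400
r = 20

Center (2, 7), radius = 20


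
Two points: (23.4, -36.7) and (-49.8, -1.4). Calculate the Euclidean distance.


dx = -49.8 - 23.4 = -73.2
dy = -1.4 + 36.7 = 35.3
d = sqrt(5358.24 + 1246.09) = sqrt(6604.33) = 81.2670

81.2670


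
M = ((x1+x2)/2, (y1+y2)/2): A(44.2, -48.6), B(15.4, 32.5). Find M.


Mx = (44.2 + 15.4)/2 = 59.6/2 = 29.8000
My = (-48.6 + 32.5)/2 = -16.1/2 = -8.0500

(29.8000, -8.0500)


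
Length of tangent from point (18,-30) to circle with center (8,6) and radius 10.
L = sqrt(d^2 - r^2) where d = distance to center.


d = sqrt((18-8)^2 + (-30-6)^2) = sqrt(100+1296) = 37.3631
L = sqrt(1396.0000 - 100) = sqrt(1296.0000) = 36.0000

36.0000


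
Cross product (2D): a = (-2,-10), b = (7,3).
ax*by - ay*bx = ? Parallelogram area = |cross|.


cross = -2*3 + 10*7 = -6 + 70 = 64
Parallelogram area = |64| = 64

cross = 64, parallelogram area = 64


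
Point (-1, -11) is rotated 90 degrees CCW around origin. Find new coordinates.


cos(90) = 0, sin(90) = 1
x' = -1*0 + 11*1 = 11
y' = -1*1 - 11*0 = -1

(11, -1)


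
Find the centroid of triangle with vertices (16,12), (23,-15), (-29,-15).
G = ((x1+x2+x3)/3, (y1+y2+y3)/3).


Gx = (16+23- 29)/3 = 10/3 = 3.3333
Gy = (12- 15- 15)/3 = -18/3 = -6.0000

G = (3.3333, -6.0000)


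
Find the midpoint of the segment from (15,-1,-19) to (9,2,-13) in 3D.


Mx = (15+9)/2 = 12.0000
My = (-1+2)/2 = 0.5000
Mz = (-19- 13)/2 = -16.0000

M = (12.0000, 0.5000, -16.0000)


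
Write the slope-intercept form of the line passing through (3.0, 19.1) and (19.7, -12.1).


m = (-31.2)/(16.7) = -1.8683
b = y1 - m*x1 = 19.1 - (-31.2*3.0)/(16.7) = 19.1 + 5.6048 = 24.7048

y = -1.8683x + 24.7048


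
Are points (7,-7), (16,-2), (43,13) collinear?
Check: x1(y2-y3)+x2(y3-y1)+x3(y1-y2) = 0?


7*(-2-13) + 16*(13+ 7) + 43*(-7+ 2)
= -105 + 320 - 215 = 0

Yes, collinear (determinant = 0)


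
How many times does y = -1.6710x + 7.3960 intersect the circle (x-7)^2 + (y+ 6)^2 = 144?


Substitute y = -1.6710x + 7.3960: (x-7)^2 + (-1.6710x+7.3960+ 6)^2 = 144
Expand to Ax^2 + Bx + C = 0, where b-k = 13.396
A = 1+m^2 = 3.792241
B = 2(m(b-k) - h) = 2(-1.6710*13.396 - 7) = -58.769432
C = h^2 + (b-k)^2 - r^2 = 49 + 179.452816 - 144 = 84.452816
disc = B^2-4AC = 3453.8461 - 1281.0617 = 2172.7844
disc > 0

2 intersection points


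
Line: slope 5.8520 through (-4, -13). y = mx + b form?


y + 13 = 5.8520(x + 4)
y = 5.8520x - 13 - 5.8520*(-4)
y = 5.8520x + 10.4080

y = 5.8520x + 10.4080


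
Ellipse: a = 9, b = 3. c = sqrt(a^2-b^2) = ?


c^2 = 9^2 - 3^2 = 81 - 9 = 72
c = sqrt(72) = 8.4853

c = 8.4853


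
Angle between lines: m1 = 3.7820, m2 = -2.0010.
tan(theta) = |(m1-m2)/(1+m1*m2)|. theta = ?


m1-m2 = 5.783
1+m1*m2 = -6.567782
tan(theta) = |5.783/(-6.567782)| = 0.880510
theta = arctan(|5.783/(-6.567782)|) = 41.3643 degrees (acute angle)

41.3643 degrees


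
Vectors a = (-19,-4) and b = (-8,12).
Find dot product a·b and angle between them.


a·b = -19*(-8) - 4*12 = 152 - 48 = 104
|a| = sqrt(361+16) = 19.4165
|b| = sqrt(64+144) = 14.4222
cos(theta) = 104/(sqrt(377)*sqrt(208)) = 104/sqrt(78416) = 0.371391
theta = arccos(104/sqrt(78416)) = 68.1986 degrees

a·b = 104, theta = 68.1986 deg


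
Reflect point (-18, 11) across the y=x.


Reflection rule for y=x: (y, x)
(-18, 11) -> (11, -18)

(11, -18)


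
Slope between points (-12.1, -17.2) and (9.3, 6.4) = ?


dy = 6.4 + 17.2 = 23.6
dx = 9.3 + 12.1 = 21.4
m = 23.6/21.4 = 1.1028

m = 1.1028


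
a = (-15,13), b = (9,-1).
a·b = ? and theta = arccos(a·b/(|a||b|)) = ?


a·b = -15*9 + 13*(-1) = -135 - 13 = -148
|a| = sqrt(225+169) = 19.8494
|b| = sqrt(81+1) = 9.0554
cos(theta) = -148/(sqrt(394)*sqrt(82)) = -148/sqrt(32308) = -0.823392
theta = arccos(-148/sqrt(32308)) = 145.4258 degrees

a·b = -148, theta = 145.4258 deg


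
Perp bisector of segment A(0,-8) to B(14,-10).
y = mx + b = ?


Midpoint = (7, -9)
Slope of AB = dy/dx = -2/14 = -0.1429
Perp slope = -dx/dy = 14/2 = 7.0000
b = My - (perp slope)*Mx = -9 + (14*7)/(-2) = -9 - 49.0000 = -58.0000

y = 7.0000x - 58.0000


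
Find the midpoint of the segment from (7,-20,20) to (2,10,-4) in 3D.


Mx = (7+2)/2 = 4.5000
My = (-20+10)/2 = -5.0000
Mz = (20- 4)/2 = 8.0000

M = (4.5000, -5.0000, 8.0000)


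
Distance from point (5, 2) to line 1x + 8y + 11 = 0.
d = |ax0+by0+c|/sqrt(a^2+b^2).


|1*5 + 8*2 + 11| = |32| = 32
sqrt(1 + 64) = sqrt(65) = 8.0623
d = 32/sqrt(65) = 3.9691

3.9691


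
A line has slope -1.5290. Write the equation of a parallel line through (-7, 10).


Parallel lines have equal slopes.
m2 = -1.5290
b2 = 10 + 1.5290*(-7) = -0.7030

y = -1.5290x - 0.7030


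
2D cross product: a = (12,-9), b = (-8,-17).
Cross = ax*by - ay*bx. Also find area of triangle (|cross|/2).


cross = 12*(-17) + 9*(-8) = -204 - 72 = -276
Triangle area = |-276|/2 = 276/2 = 138.0000

cross = -276, triangle area = 138.0000


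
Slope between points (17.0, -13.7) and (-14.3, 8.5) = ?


dy = 8.5 + 13.7 = 22.2
dx = -14.3 - 17.0 = -31.3
m = 22.2/(-31.3) = -0.7093

m = -0.7093


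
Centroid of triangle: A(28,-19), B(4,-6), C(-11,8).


Gx = (28+4- 11)/3 = 21/3 = 7.0000
Gy = (-19- 6+8)/3 = -17/3 = -5.6667

G = (7.0000, -5.6667)


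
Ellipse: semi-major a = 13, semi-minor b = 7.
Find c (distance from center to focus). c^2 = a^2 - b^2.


c^2 = 13^2 - 7^2 = 169 - 49 = 120
c = sqrt(120) = 10.9545

c = 10.9545


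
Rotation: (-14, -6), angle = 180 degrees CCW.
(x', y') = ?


cos(180) = -1, sin(180) = 0
x' = -14*(-1) + 6*0 = 14
y' = -14*0 - 6*(-1) = 6

(14, 6)


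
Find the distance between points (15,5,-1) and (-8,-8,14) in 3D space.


dx=-23, dy=-13, dz=15
d = sqrt(529+169+225) = sqrt(923) = 30.3809

30.3809


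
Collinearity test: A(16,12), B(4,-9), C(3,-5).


16*(-9+ 5) + 4*(-5-12) + 3*(12+ 9)
= -64 - 68 + 63 = -69

No, not collinear (determinant = -69)


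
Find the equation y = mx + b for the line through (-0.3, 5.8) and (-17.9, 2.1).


m = (-3.7)/(-17.6) = 0.2102
b = y1 - m*x1 = 5.8 - (-3.7*(-0.3))/(-17.6) = 5.8 + 0.0631 = 5.8631

y = 0.2102x + 5.8631


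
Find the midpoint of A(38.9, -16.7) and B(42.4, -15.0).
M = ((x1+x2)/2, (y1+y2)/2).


Mx = (38.9 + 42.4)/2 = 81.3/2 = 40.6500
My = (-16.7 - 15.0)/2 = -31.7/2 = -15.8500

(40.6500, -15.8500)


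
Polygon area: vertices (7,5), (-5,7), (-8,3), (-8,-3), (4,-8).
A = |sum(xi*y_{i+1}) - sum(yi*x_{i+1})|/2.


sum(xi*y_{i+1}) = 7*7 - 5*3 - 8*(-3) - 8*(-8) + 4*5 = 142
sum(yi*x_{i+1}) = 5*(-5) + 7*(-8) + 3*(-8) - 3*4 - 8*7 = -173
Area = |142 + 173|/2 = 315/2 = 157.5000

157.5000 sq units


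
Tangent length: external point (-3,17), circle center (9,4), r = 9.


d = sqrt((-3-9)^2 + (17-4)^2) = sqrt(144+169) = 17.6918
L = sqrt(313.0000 - 81) = sqrt(232.0000) = 15.2315

15.2315


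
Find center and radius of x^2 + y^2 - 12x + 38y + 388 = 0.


h = -D/2 = 12/2 = 6
k = -E/2 = -38/2 = -19
r^2 = h^2 + k^2 - F = 36 + 361 - 388 = 9
r = 3

Center (6, -19), radius = 3


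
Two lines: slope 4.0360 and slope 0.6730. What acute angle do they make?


m1-m2 = 3.363
1+m1*m2 = 3.716228
tan(theta) = |3.363/3.716228| = 0.904950
theta = arctan(|3.363/3.716228|) = 42.1435 degrees (acute angle)

42.1435 degrees


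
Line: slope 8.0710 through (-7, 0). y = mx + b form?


y - 0 = 8.0710(x + 7)
y = 8.0710x + 0 - 8.0710*(-7)
y = 8.0710x + 56.4970

y = 8.0710x + 56.4970


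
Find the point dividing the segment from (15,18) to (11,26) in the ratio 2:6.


Px = (2*11 + 6*15)/8 = 112/8 = 14.0000
Py = (2*26 + 6*18)/8 = 160/8 = 20.0000

P = (14.0000, 20.0000)


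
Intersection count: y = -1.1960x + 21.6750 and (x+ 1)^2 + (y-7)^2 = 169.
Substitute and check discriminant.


Substitute y = -1.1960x + 21.6750: (x+ 1)^2 + (-1.1960x+21.6750-7)^2 = 169
Expand to Ax^2 + Bx + C = 0, where b-k = 14.675
A = 1+m^2 = 2.430416
B = 2(m(b-k) - h) = 2(-1.1960*14.675 + 1) = -33.1026
C = h^2 + (b-k)^2 - r^2 = 1 + 215.355625 - 169 = 47.355625
disc = B^2-4AC = 1095.7821 - 460.3755 = 635.4066
disc > 0

2 intersection points


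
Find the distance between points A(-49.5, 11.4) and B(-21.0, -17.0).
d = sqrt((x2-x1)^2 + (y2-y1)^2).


dx = -21.0 + 49.5 = 28.5
dy = -17.0 - 11.4 = -28.4
d = sqrt(812.25 + 806.56) = sqrt(1618.81) = 40.2344

40.2344


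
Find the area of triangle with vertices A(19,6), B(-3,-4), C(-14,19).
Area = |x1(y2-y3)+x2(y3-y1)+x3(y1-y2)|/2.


19*(-4-19) = -437
-3*(19-6) = -39
-14*(6+ 4) = -140
sum = -616
Area = |-616|/2 = 308.0000

308.0000 sq units


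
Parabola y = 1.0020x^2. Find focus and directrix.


a = 1.0020
1/(4a) = 0.2495
Focus = (0, 0.2495)
Directrix: y = -0.2495

Focus = (0, 0.2495), Directrix: y = -0.2495


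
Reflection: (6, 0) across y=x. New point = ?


Reflection rule for y=x: (y, x)
(6, 0) -> (0, 6)

(0, 6)


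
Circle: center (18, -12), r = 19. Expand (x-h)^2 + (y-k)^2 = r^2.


(x-18)^2 + (y+ 12)^2 = 19^2
D = -2h = -36, E = -2k = 24
F = h^2+k^2-r^2 = 324+144-361 = 107

x^2 + y^2 - 36x + 24y + 107 = 0


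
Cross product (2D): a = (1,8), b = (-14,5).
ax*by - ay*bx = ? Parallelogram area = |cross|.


cross = 1*5 - 8*(-14) = 5 + 112 = 117
Parallelogram area = |117| = 117

cross = 117, parallelogram area = 117


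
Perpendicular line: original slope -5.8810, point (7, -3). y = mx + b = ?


Perpendicular slope = -1/m1 = -1/(-5.8810) = 0.1700
b2 = y0 - m2*x0 = -3 + 7/(-5.8810) = -3 - 1.1903 = -4.1903

y = 0.1700x - 4.1903


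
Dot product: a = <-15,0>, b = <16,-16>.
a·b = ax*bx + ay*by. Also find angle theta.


a·b = -15*16 + 0*(-16) = -240 + 0 = -240
|a| = sqrt(225+0) = 15.0000
|b| = sqrt(256+256) = 22.6274
cos(theta) = -240/(sqrt(225)*sqrt(512)) = -240/sqrt(115200) = -0.707107
theta = arccos(-240/sqrt(115200)) = 135.0000 degrees

a·b = -240, theta = 135.0000 deg


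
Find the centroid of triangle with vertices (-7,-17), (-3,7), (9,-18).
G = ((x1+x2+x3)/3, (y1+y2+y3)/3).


Gx = (-7- 3+9)/3 = -1/3 = -0.3333
Gy = (-17+7- 18)/3 = -28/3 = -9.3333

G = (-0.3333, -9.3333)


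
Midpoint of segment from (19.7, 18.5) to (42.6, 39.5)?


Mx = (19.7 + 42.6)/2 = 62.3/2 = 31.1500
My = (18.5 + 39.5)/2 = 58.0/2 = 29.0000

(31.1500, 29.0000)


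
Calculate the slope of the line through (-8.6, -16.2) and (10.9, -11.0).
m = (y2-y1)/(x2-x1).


dy = -11.0 + 16.2 = 5.2
dx = 10.9 + 8.6 = 19.5
m = 5.2/19.5 = 0.2667

m = 0.2667


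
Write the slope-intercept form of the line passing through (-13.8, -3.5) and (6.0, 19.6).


m = (23.1)/(19.8) = 1.1667
b = y1 - m*x1 = -3.5 - (23.1*(-13.8))/(19.8) = -3.5 + 16.1000 = 12.6000

y = 1.1667x + 12.6000


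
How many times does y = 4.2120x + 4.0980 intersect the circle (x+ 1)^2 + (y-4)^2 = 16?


Substitute y = 4.2120x + 4.0980: (x+ 1)^2 + (4.2120x+4.0980-4)^2 = 16
Expand to Ax^2 + Bx + C = 0, where b-k = 0.098
A = 1+m^2 = 18.740944
B = 2(m(b-k) - h) = 2(4.2120*0.098 + 1) = 2.825552
C = h^2 + (b-k)^2 - r^2 = 1 + 0.009604 - 16 = -14.990396
disc = B^2-4AC = 7.9837 + 1123.7367 = 1131.7204
disc > 0

2 intersection points


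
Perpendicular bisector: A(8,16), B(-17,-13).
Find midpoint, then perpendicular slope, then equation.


Midpoint = (-4.5, 1.5)
Slope of AB = dy/dx = -29/(-25) = 1.1600
Perp slope = -dx/dy = -25/29 = -0.8621
b = My - (perp slope)*Mx = 1.5 + (-25*(-4.5))/(-29) = 1.5 - 3.8793 = -2.3793

y = -0.8621x - 2.3793


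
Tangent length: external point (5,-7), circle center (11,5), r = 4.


d = sqrt((5-11)^2 + (-7-5)^2) = sqrt(36+144) = 13.4164
L = sqrt(180.0000 - 16) = sqrt(164.0000) = 12.8062

12.8062


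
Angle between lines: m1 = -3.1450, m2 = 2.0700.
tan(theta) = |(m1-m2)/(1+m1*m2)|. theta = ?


m1-m2 = -5.215
1+m1*m2 = -5.51015
tan(theta) = |-5.215/(-5.51015)| = 0.946435
theta = arctan(|-5.215/(-5.51015)|) = 43.4237 degrees (acute angle)

43.4237 degrees


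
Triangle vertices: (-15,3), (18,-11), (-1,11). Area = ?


-15*(-11-11) = 330
18*(11-3) = 144
-1*(3+ 11) = -14
sum = 460
Area = |460|/2 = 230.0000

230.0000 sq units


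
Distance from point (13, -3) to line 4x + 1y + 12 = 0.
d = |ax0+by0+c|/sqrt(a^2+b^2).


|4*13 + 1*(-3) + 12| = |61| = 61
sqrt(16 + 1) = sqrt(17) = 4.1231
d = 61/sqrt(17) = 14.7947

14.7947


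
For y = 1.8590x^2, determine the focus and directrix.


a = 1.8590
1/(4a) = 0.1345
Focus = (0, 0.1345)
Directrix: y = -0.1345

Focus = (0, 0.1345), Directrix: y = -0.1345


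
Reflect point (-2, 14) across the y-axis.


Reflection rule for y-axis: (-x, y)
(-2, 14) -> (2, 14)

(2, 14)


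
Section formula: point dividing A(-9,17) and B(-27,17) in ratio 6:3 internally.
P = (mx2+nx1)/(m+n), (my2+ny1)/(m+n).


Px = (6*(-27) + 3*(-9))/9 = -189/9 = -21.0000
Py = (6*17 + 3*17)/9 = 153/9 = 17.0000

P = (-21.0000, 17.0000)


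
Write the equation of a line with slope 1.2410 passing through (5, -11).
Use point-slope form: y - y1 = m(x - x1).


y + 11 = 1.2410(x - 5)
y = 1.2410x - 11 - 1.2410*5
y = 1.2410x - 17.2050

y = 1.2410x - 17.2050


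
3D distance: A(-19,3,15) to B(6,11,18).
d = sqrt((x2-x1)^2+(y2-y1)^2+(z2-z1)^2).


dx=25, dy=8, dz=3
d = sqrt(625+64+9) = sqrt(698) = 26.4197

26.4197


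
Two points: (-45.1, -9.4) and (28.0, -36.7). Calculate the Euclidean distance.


dx = 28.0 + 45.1 = 73.1
dy = -36.7 + 9.4 = -27.3
d = sqrt(5343.61 + 745.29) = sqrt(6088.9) = 78.0314

78.0314


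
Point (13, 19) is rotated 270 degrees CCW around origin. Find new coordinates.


cos(270) = 0, sin(270) = -1
x' = 13*0 - 19*(-1) = 19
y' = 13*(-1) + 19*0 = -13

(19, -13)


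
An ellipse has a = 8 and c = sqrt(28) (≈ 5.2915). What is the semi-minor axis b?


b^2 = 8^2 - (sqrt(28))^2 = 64 - 28 = 36
b = sqrt(36) = 6

b = 6


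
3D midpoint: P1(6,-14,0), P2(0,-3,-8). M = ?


Mx = (6+0)/2 = 3.0000
My = (-14- 3)/2 = -8.5000
Mz = (0- 8)/2 = -4.0000

M = (3.0000, -8.5000, -4.0000)


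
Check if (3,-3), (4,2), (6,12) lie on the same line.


3*(2-12) + 4*(12+ 3) + 6*(-3-2)
= -30 + 60 - 30 = 0

Yes, collinear (determinant = 0)


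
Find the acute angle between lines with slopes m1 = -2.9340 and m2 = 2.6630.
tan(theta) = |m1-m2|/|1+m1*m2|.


m1-m2 = -5.597
1+m1*m2 = -6.813242
tan(theta) = |-5.597/(-6.813242)| = 0.821489
theta = arctan(|-5.597/(-6.813242)|) = 39.4027 degrees (acute angle)

39.4027 degrees


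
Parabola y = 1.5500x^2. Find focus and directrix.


a = 1.5500
1/(4a) = 0.1613
Focus = (0, 0.1613)
Directrix: y = -0.1613

Focus = (0, 0.1613), Directrix: y = -0.1613


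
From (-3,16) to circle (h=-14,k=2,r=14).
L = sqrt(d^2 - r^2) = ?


d = sqrt((-3+ 14)^2 + (16-2)^2) = sqrt(121+196) = 17.8045
L = sqrt(317.0000 - 196) = sqrt(121.0000) = 11.0000

11.0000


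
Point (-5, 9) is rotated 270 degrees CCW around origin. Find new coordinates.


cos(270) = 0, sin(270) = -1
x' = -5*0 - 9*(-1) = 9
y' = -5*(-1) + 9*0 = 5

(9, 5)


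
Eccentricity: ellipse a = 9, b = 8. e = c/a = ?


c = sqrt(81-64) = sqrt(17) = 4.1231
e = c/a = sqrt(17)/9 = 0.4581

e = 0.4581


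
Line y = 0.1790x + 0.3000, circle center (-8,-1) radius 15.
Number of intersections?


Substitute y = 0.1790x + 0.3000: (x+ 8)^2 + (0.1790x+0.3000+ 1)^2 = 225
Expand to Ax^2 + Bx + C = 0, where b-k = 1.3
A = 1+m^2 = 1.032041
B = 2(m(b-k) - h) = 2(0.1790*1.3 + 8) = 16.4654
C = h^2 + (b-k)^2 - r^2 = 64 + 1.69 - 225 = -159.31
disc = B^2-4AC = 271.1094 + 657.6578 = 928.7672
disc > 0

2 intersection points


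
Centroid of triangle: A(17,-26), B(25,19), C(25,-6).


Gx = (17+25+25)/3 = 67/3 = 22.3333
Gy = (-26+19- 6)/3 = -13/3 = -4.3333

G = (22.3333, -4.3333)


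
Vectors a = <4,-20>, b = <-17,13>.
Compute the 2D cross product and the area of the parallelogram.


cross = 4*13 + 20*(-17) = 52 - 340 = -288
Parallelogram area = |-288| = 288

cross = -288, parallelogram area = 288


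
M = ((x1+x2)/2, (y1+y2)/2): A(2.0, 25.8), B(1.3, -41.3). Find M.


Mx = (2.0 + 1.3)/2 = 3.3/2 = 1.6500
My = (25.8 - 41.3)/2 = -15.5/2 = -7.7500

(1.6500, -7.7500)


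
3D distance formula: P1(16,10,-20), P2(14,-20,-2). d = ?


dx=-2, dy=-30, dz=18
d = sqrt(4+900+324) = sqrt(1228) = 35.0428

35.0428


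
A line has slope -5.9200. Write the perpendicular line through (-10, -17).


Perpendicular slope = -1/m1 = -1/(-5.9200) = 0.1689
b2 = y0 - m2*x0 = -17 - 10/(-5.9200) = -17 + 1.6892 = -15.3108

y = 0.1689x - 15.3108


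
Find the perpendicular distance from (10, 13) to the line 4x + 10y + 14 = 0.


|4*10 + 10*13 + 14| = |184| = 184
sqrt(16 + 100) = sqrt(116) = 10.7703
d = 184/sqrt(116) = 17.0840

17.0840


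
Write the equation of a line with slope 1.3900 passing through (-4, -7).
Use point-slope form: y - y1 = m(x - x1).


y + 7 = 1.3900(x + 4)
y = 1.3900x - 7 - 1.3900*(-4)
y = 1.3900x - 1.4400

y = 1.3900x - 1.4400


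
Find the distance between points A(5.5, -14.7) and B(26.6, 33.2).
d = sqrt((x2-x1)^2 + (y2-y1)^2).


dx = 26.6 - 5.5 = 21.1
dy = 33.2 + 14.7 = 47.9
d = sqrt(445.21 + 2294.41) = sqrt(2739.62) = 52.3414

52.3414


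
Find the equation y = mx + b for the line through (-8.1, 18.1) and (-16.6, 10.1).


m = (-8)/(-8.5) = 0.9412
b = y1 - m*x1 = 18.1 - (-8*(-8.1))/(-8.5) = 18.1 + 7.6235 = 25.7235

y = 0.9412x + 25.7235


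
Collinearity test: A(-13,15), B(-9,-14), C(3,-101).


-13*(-14+ 101) - 9*(-101-15) + 3*(15+ 14)
= -1131 + 1044 + 87 = 0

Yes, collinear (determinant = 0)


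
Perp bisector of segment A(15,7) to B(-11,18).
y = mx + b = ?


Midpoint = (2, 12.5)
Slope of AB = dy/dx = 11/(-26) = -0.4231
Perp slope = -dx/dy = 26/11 = 2.3636
b = My - (perp slope)*Mx = 12.5 + (-26*2)/11 = 12.5 - 4.7273 = 7.7727

y = 2.3636x + 7.7727


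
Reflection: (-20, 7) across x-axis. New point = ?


Reflection rule for x-axis: (x, -y)
(-20, 7) -> (-20, -7)

(-20, -7)


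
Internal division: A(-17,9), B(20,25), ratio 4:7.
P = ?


Px = (4*20 + 7*(-17))/11 = -39/11 = -3.5455
Py = (4*25 + 7*9)/11 = 163/11 = 14.8182

P = (-3.5455, 14.8182)


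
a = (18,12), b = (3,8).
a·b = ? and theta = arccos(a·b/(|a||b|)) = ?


a·b = 18*3 + 12*8 = 54 + 96 = 150
|a| = sqrt(324+144) = 21.6333
|b| = sqrt(9+64) = 8.5440
cos(theta) = 150/(sqrt(468)*sqrt(73)) = 150/sqrt(34164) = 0.811534
theta = arccos(150/sqrt(34164)) = 35.7539 degrees

a·b = 150, theta = 35.7539 deg


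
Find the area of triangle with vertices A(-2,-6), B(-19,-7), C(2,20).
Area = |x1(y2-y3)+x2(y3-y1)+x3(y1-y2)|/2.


-2*(-7-20) = 54
-19*(20+ 6) = -494
2*(-6+ 7) = 2
sum = -438
Area = |-438|/2 = 219.0000

219.0000 sq units


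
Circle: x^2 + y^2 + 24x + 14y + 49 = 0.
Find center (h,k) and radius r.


h = -D/2 = -24/2 = -12
k = -E/2 = -14/2 = -7
r^2 = h^2 + k^2 - F = 144 + 49 - 49 = 144
r = 12

Center (-12, -7), radius = 12


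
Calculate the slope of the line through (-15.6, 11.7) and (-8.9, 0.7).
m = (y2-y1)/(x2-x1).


dy = 0.7 - 11.7 = -11.0
dx = -8.9 + 15.6 = 6.7
m = -11.0/6.7 = -1.6418

m = -1.6418


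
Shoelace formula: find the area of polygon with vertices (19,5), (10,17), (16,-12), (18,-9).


sum(xi*y_{i+1}) = 19*17 + 10*(-12) + 16*(-9) + 18*5 = 149
sum(yi*x_{i+1}) = 5*10 + 17*16 - 12*18 - 9*19 = -65
Area = |149 + 65|/2 = 214/2 = 107.0000

107.0000 sq units


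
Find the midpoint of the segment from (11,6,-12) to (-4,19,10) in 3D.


Mx = (11- 4)/2 = 3.5000
My = (6+19)/2 = 12.5000
Mz = (-12+10)/2 = -1.0000

M = (3.5000, 12.5000, -1.0000)


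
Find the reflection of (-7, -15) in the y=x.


Reflection rule for y=x: (y, x)
(-7, -15) -> (-15, -7)

(-15, -7)


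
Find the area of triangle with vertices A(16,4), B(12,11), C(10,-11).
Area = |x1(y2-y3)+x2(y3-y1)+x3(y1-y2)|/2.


16*(11+ 11) = 352
12*(-11-4) = -180
10*(4-11) = -70
sum = 102
Area = |102|/2 = 51.0000

51.0000 sq units


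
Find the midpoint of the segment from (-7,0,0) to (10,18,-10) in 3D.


Mx = (-7+10)/2 = 1.5000
My = (0+18)/2 = 9.0000
Mz = (0- 10)/2 = -5.0000

M = (1.5000, 9.0000, -5.0000)


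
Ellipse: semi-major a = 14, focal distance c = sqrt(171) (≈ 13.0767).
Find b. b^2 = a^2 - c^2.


b^2 = 14^2 - (sqrt(171))^2 = 196 - 171 = 25
b = sqrt(25) = 5

b = 5


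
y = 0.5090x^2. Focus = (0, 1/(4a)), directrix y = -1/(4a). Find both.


a = 0.5090
1/(4a) = 0.4912
Focus = (0, 0.4912)
Directrix: y = -0.4912

Focus = (0, 0.4912), Directrix: y = -0.4912


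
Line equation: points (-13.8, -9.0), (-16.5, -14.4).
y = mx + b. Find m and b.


m = (-5.4)/(-2.7) = 2.0000
b = y1 - m*x1 = -9.0 - (-5.4*(-13.8))/(-2.7) = -9.0 + 27.6000 = 18.6000

y = 2.0000x + 18.6000


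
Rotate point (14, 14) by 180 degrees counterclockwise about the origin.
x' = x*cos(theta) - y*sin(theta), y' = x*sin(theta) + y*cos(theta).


cos(180) = -1, sin(180) = 0
x' = 14*(-1) - 14*0 = -14
y' = 14*0 + 14*(-1) = -14

(-14, -14)


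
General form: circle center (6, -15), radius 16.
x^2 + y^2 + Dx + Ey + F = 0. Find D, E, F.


(x-6)^2 + (y+ 15)^2 = 16^2
D = -2h = -12, E = -2k = 30
F = h^2+k^2-r^2 = 36+225-256 = 5

D = -12, E = 30, F = 5


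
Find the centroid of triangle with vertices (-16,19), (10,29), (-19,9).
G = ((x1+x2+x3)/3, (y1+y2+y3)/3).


Gx = (-16+10- 19)/3 = -25/3 = -8.3333
Gy = (19+29+9)/3 = 57/3 = 19.0000

G = (-8.3333, 19.0000)


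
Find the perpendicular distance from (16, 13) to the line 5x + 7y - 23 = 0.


|5*16 + 7*13 - 23| = |148| = 148
sqrt(25 + 49) = sqrt(74) = 8.6023
d = 148/sqrt(74) = 17.2047

17.2047


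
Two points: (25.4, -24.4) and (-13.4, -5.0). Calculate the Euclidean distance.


dx = -13.4 - 25.4 = -38.8
dy = -5.0 + 24.4 = 19.4
d = sqrt(1505.44 + 376.36) = sqrt(1881.8) = 43.3797

43.3797


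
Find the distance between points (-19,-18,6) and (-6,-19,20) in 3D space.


dx=13, dy=-1, dz=14
d = sqrt(169+1+196) = sqrt(366) = 19.1311

19.1311


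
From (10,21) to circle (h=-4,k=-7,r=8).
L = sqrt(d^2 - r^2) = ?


d = sqrt((10+ 4)^2 + (21+ 7)^2) = sqrt(196+784) = 31.3050
L = sqrt(980.0000 - 64) = sqrt(916.0000) = 30.2655

30.2655


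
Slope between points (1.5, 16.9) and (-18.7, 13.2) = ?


dy = 13.2 - 16.9 = -3.7
dx = -18.7 - 1.5 = -20.2
m = -3.7/(-20.2) = 0.1832

m = 0.1832


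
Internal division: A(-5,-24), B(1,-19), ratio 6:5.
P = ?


Px = (6*1 + 5*(-5))/11 = -19/11 = -1.7273
Py = (6*(-19) + 5*(-24))/11 = -234/11 = -21.2727

P = (-1.7273, -21.2727)


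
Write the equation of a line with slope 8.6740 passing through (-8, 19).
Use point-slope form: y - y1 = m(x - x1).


y - 19 = 8.6740(x + 8)
y = 8.6740x + 19 - 8.6740*(-8)
y = 8.6740x + 88.3920

y = 8.6740x + 88.3920


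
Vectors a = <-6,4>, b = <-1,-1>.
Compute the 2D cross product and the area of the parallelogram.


cross = -6*(-1) - 4*(-1) = 6 + 4 = 10
Parallelogram area = |10| = 10

cross = 10, parallelogram area = 10


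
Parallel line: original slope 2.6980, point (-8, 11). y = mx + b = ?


Parallel lines have equal slopes.
m2 = 2.6980
b2 = 11 - 2.6980*(-8) = 32.5840

y = 2.6980x + 32.5840


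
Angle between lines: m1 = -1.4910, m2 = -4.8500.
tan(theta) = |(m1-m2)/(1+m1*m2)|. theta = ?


m1-m2 = 3.359
1+m1*m2 = 8.23135
tan(theta) = |3.359/8.23135| = 0.408074
theta = arctan(|3.359/8.23135|) = 22.1991 degrees (acute angle)

22.1991 degrees


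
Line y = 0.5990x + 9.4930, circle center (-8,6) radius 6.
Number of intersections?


Substitute y = 0.5990x + 9.4930: (x+ 8)^2 + (0.5990x+9.4930-6)^2 = 36
Expand to Ax^2 + Bx + C = 0, where b-k = 3.493
A = 1+m^2 = 1.358801
B = 2(m(b-k) - h) = 2(0.5990*3.493 + 8) = 20.184614
C = h^2 + (b-k)^2 - r^2 = 64 + 12.201049 - 36 = 40.201049
disc = B^2-4AC = 407.4186 - 218.5009 = 188.9177
disc > 0

2 intersection points


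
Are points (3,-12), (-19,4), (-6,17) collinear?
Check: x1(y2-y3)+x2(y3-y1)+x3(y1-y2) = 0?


3*(4-17) - 19*(17+ 12) - 6*(-12-4)
= -39 - 551 + 96 = -494

No, not collinear (determinant = -494)


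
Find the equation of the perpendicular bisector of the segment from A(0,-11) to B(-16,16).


Midpoint = (-8, 2.5)
Slope of AB = dy/dx = 27/(-16) = -1.6875
Perp slope = -dx/dy = 16/27 = 0.5926
b = My - (perp slope)*Mx = 2.5 + (-16*(-8))/27 = 2.5 + 4.7407 = 7.2407

y = 0.5926x + 7.2407


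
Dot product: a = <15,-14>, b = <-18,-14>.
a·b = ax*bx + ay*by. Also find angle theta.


a·b = 15*(-18) - 14*(-14) = -270 + 196 = -74
|a| = sqrt(225+196) = 20.5183
|b| = sqrt(324+196) = 22.8035
cos(theta) = -74/(sqrt(421)*sqrt(520)) = -74/sqrt(218920) = -0.158157
theta = arccos(-74/sqrt(218920)) = 99.1000 degrees

a·b = -74, theta = 99.1000 deg


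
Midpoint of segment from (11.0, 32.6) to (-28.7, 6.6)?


Mx = (11.0 - 28.7)/2 = -17.7/2 = -8.8500
My = (32.6 + 6.6)/2 = 39.2/2 = 19.6000

(-8.8500, 19.6000)


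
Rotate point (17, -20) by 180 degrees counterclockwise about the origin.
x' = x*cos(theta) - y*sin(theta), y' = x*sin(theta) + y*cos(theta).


cos(180) = -1, sin(180) = 0
x' = 17*(-1) + 20*0 = -17
y' = 17*0 - 20*(-1) = 20

(-17, 20)


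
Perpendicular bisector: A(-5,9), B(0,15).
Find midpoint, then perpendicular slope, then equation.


Midpoint = (-2.5, 12)
Slope of AB = dy/dx = 6/5 = 1.2000
Perp slope = -dx/dy = -5/6 = -0.8333
b = My - (perp slope)*Mx = 12 + (5*(-2.5))/6 = 12 - 2.0833 = 9.9167

y = -0.8333x + 9.9167


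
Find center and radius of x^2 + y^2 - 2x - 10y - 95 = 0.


h = -D/2 = 2/2 = 1
k = -E/2 = 10/2 = 5
r^2 = h^2 + k^2 - F = 1 + 25 + 95 = 121
r = 11

Center (1, 5), radius = 11


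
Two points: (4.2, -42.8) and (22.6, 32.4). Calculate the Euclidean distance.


dx = 22.6 - 4.2 = 18.4
dy = 32.4 + 42.8 = 75.2
d = sqrt(338.56 + 5655.04) = sqrt(5993.6) = 77.4183

77.4183


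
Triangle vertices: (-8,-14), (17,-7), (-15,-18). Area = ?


-8*(-7+ 18) = -88
17*(-18+ 14) = -68
-15*(-14+ 7) = 105
sum = -51
Area = |-51|/2 = 25.5000

25.5000 sq units


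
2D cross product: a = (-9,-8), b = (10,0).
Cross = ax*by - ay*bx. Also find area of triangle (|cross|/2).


cross = -9*0 + 8*10 = 0 + 80 = 80
Triangle area = |80|/2 = 80/2 = 40.0000

cross = 80, triangle area = 40.0000


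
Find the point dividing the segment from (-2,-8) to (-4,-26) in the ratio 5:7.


Px = (5*(-4) + 7*(-2))/12 = -34/12 = -2.8333
Py = (5*(-26) + 7*(-8))/12 = -186/12 = -15.5000

P = (-2.8333, -15.5000)


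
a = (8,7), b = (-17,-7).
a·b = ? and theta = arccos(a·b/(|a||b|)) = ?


a·b = 8*(-17) + 7*(-7) = -136 - 49 = -185
|a| = sqrt(64+49) = 10.6301
|b| = sqrt(289+49) = 18.3848
cos(theta) = -185/(sqrt(113)*sqrt(338)) = -185/sqrt(38194) = -0.946617
theta = arccos(-185/sqrt(38194)) = 161.1942 degrees

a·b = -185, theta = 161.1942 deg


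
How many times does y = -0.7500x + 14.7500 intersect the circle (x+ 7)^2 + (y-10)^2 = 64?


Substitute y = -0.7500x + 14.7500: (x+ 7)^2 + (-0.7500x+14.7500-10)^2 = 64
Expand to Ax^2 + Bx + C = 0, where b-k = 4.75
A = 1+m^2 = 1.5625
B = 2(m(b-k) - h) = 2(-0.7500*4.75 + 7) = 6.875
C = h^2 + (b-k)^2 - r^2 = 49 + 22.5625 - 64 = 7.5625
disc = B^2-4AC = 47.2656 - 47.2656 = 0
disc = 0

1 intersection point (tangent)


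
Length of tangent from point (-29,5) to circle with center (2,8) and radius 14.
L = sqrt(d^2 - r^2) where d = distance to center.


d = sqrt((-29-2)^2 + (5-8)^2) = sqrt(961+9) = 31.1448
L = sqrt(970.0000 - 196) = sqrt(774.0000) = 27.8209

27.8209


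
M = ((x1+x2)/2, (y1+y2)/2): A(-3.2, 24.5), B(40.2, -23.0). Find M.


Mx = (-3.2 + 40.2)/2 = 37.0/2 = 18.5000
My = (24.5 - 23.0)/2 = 1.5/2 = 0.7500

(18.5000, 0.7500)


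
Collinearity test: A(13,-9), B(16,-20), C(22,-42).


13*(-20+ 42) + 16*(-42+ 9) + 22*(-9+ 20)
= 286 - 528 + 242 = 0

Yes, collinear (determinant = 0)


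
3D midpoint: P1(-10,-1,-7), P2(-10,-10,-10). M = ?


Mx = (-10- 10)/2 = -10.0000
My = (-1- 10)/2 = -5.5000
Mz = (-7- 10)/2 = -8.5000

M = (-10.0000, -5.5000, -8.5000)


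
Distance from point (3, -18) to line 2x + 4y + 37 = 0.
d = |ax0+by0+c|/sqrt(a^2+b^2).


|2*3 + 4*(-18) + 37| = |-29| = 29
sqrt(4 + 16) = sqrt(20) = 4.4721
d = 29/sqrt(20) = 6.4846

6.4846


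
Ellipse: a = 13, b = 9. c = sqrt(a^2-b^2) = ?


c^2 = 13^2 - 9^2 = 169 - 81 = 88
c = sqrt(88) = 9.3808

c = 9.3808


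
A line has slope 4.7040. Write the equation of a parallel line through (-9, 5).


Parallel lines have equal slopes.
m2 = 4.7040
b2 = 5 - 4.7040*(-9) = 47.3360

y = 4.7040x + 47.3360


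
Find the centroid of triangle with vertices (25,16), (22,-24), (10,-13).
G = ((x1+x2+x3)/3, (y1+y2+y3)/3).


Gx = (25+22+10)/3 = 57/3 = 19.0000
Gy = (16- 24- 13)/3 = -21/3 = -7.0000

G = (19.0000, -7.0000)


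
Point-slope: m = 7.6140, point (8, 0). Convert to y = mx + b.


y - 0 = 7.6140(x - 8)
y = 7.6140x + 0 - 7.6140*8
y = 7.6140x - 60.9120

y = 7.6140x - 60.9120


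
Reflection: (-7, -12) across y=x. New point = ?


Reflection rule for y=x: (y, x)
(-7, -12) -> (-12, -7)

(-12, -7)
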